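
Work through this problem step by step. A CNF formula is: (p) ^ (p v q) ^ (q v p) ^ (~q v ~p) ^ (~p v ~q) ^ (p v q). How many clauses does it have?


A CNF formula is a conjunction of clauses.
Clauses are separated by ^.
Counting the conjuncts: 6 clauses.

6


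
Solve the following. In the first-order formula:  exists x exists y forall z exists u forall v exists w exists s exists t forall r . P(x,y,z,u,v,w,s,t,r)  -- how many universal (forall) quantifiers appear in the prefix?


Quantifier prefix: exists x exists y forall z exists u forall v exists w exists s exists t forall r
Mark each quantifier type:
  E E U E U E E E U
Universal count = 3, Existential count = 6
Asked for universal (forall) quantifiers: 3

3


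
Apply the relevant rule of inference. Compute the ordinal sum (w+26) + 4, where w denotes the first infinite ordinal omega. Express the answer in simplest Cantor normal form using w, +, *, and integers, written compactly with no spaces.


Compute (w+26) + 4.
Ordinal + is associative but NOT commutative; for finite n>0, n + w = w but w + n stays w+n.
By associativity: (w+26) + 4 = w + (26+4) = w+30.
Result = w+30

w+30


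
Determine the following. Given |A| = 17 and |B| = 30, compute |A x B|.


The Cartesian product A x B contains all ordered pairs (a, b).
|A x B| = |A| * |B| = 17 * 30 = 510

510


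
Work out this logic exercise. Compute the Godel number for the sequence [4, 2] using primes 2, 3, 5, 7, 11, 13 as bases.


Encode each element as an exponent of the corresponding prime:
  2^4 = 16
  3^2 = 9
Product = 16 * 9 = 144

144


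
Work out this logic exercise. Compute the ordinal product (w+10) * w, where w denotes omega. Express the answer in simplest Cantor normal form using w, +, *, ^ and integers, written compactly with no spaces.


Compute (w+10) * w.
Ordinal * is associative and left-distributive over +, but NOT commutative; for finite n>1, n*w = w but w*n stays w*n.
(w+10) * w = sup{(w+10)*k : k<w} = sup{w*k+10} = w^2 (the +10 tail is absorbed in the limit).
Result = w^2

w^2


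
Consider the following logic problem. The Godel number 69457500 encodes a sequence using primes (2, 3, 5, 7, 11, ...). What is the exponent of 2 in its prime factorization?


Factorize 69457500 by dividing by 2 repeatedly.
Division steps: 2 divides 69457500 exactly 2 time(s).
Exponent of 2 = 2

2


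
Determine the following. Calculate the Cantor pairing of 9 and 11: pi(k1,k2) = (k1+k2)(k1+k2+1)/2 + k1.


k1 + k2 = 20
(k1+k2)(k1+k2+1)/2 = 20 * 21 / 2 = 210
pi = 210 + 9 = 219

219


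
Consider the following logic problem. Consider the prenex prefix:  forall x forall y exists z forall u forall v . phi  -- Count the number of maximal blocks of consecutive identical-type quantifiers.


Quantifier-type sequence: A A E A A  (A=forall, E=exists)
Group into maximal same-type runs:
  Ax2 | Ex1 | Ax2
Number of blocks = 3

3


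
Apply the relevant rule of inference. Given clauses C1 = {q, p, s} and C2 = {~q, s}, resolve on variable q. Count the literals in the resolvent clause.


Remove q from C1 and ~q from C2.
C1 remainder: {p, s}
C2 remainder: {s}
Union (resolvent): {p, s}
Resolvent has 2 literal(s).

2


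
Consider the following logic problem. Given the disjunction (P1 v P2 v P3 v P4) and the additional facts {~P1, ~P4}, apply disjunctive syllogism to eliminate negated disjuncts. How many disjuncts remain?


Original disjuncts (4): P1, P2, P3, P4
Negated (eliminate): ~P1, ~P4
Remaining disjuncts: P2, P3
Count = 4 - 2 = 2

2


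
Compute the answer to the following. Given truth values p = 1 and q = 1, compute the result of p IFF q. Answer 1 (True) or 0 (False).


p = 1, q = 1
Operation: p IFF q
Evaluate: 1 IFF 1 = 1

1


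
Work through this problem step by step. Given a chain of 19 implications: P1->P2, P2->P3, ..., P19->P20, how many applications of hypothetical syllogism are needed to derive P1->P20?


With 19 implications in a chain connecting 20 propositions:
P1->P2, P2->P3, ..., P19->P20
Steps needed = (number of implications) - 1 = 19 - 1 = 18

18


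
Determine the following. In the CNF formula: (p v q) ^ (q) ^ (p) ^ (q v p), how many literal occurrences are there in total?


Counting literals in each clause:
Clause 1: 2 literal(s)
Clause 2: 1 literal(s)
Clause 3: 1 literal(s)
Clause 4: 2 literal(s)
Total = 6

6


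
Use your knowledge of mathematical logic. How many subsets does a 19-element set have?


The power set of a set with n elements has 2^n elements.
|P(S)| = 2^19 = 524288

524288


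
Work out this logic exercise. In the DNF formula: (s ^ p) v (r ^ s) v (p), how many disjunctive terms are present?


A DNF formula is a disjunction of terms (conjunctions).
Terms are separated by v.
Counting the disjuncts: 3 terms.

3


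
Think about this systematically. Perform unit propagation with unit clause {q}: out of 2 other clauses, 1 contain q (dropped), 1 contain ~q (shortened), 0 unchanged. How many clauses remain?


Satisfied (removed): 1
Shortened (remain): 1
Unchanged (remain): 0
Remaining = 1 + 0 = 1

1


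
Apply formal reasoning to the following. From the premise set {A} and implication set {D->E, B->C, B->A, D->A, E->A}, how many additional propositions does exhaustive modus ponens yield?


Initial facts: {A}
Apply modus ponens to closure:
  (no implication fires)
Final known: {A}
New propositions: {(none)}
Count = 0

0


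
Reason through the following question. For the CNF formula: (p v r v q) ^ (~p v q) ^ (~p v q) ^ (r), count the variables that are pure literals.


Check each variable for pure literal status:
p: mixed (not pure)
q: pure positive
r: pure positive
Pure literal count = 2

2


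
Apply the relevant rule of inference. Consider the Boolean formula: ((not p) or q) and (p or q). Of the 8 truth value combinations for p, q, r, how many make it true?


Evaluate all 8 assignments for p, q, r:
p=0, q=0, r=0: 0
p=0, q=0, r=1: 0
p=0, q=1, r=0: 1
p=0, q=1, r=1: 1
p=1, q=0, r=0: 0
p=1, q=0, r=1: 0
p=1, q=1, r=0: 1
p=1, q=1, r=1: 1
Satisfying count = 4

4


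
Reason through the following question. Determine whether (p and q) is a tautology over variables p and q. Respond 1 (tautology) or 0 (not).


Check all 4 assignments:
p=0, q=0: 0
p=0, q=1: 0
p=1, q=0: 0
p=1, q=1: 1
Satisfying count = 1/4.
Tautology iff count = 4: no.

0


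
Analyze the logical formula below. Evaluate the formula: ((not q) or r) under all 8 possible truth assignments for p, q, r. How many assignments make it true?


Check all 8 assignments:
p=0, q=0, r=0: 1
p=0, q=0, r=1: 1
p=0, q=1, r=0: 0
p=0, q=1, r=1: 1
p=1, q=0, r=0: 1
p=1, q=0, r=1: 1
p=1, q=1, r=0: 0
p=1, q=1, r=1: 1
Count of True = 6

6


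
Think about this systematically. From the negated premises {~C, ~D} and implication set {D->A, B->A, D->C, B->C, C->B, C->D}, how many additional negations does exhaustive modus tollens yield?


Initial negated facts: {~C, ~D}
Apply modus tollens to closure:
  ~C and B->C  =>  ~B
Final negated: {~B, ~C, ~D}
New negations: {~B}
Count = 1

1


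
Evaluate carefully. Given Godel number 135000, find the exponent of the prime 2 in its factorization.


Factorize 135000 by dividing by 2 repeatedly.
Division steps: 2 divides 135000 exactly 3 time(s).
Exponent of 2 = 3

3


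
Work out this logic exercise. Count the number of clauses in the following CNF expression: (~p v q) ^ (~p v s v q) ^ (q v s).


A CNF formula is a conjunction of clauses.
Clauses are separated by ^.
Counting the conjuncts: 3 clauses.

3


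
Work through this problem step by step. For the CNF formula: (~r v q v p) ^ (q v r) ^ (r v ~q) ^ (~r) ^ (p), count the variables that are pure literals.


Check each variable for pure literal status:
p: pure positive
q: mixed (not pure)
r: mixed (not pure)
Pure literal count = 1

1


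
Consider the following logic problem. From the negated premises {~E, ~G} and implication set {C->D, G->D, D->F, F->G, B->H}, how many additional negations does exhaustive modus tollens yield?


Initial negated facts: {~E, ~G}
Apply modus tollens to closure:
  ~G and F->G  =>  ~F
  ~F and D->F  =>  ~D
  ~D and C->D  =>  ~C
Final negated: {~C, ~D, ~E, ~F, ~G}
New negations: {~C, ~D, ~F}
Count = 3

3


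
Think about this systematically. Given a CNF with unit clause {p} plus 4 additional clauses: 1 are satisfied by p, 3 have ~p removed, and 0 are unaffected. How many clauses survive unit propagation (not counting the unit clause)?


Satisfied (removed): 1
Shortened (remain): 3
Unchanged (remain): 0
Remaining = 3 + 0 = 3

3


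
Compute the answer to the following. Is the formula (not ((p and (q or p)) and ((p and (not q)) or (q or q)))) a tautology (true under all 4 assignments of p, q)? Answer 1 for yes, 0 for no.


Check all 4 assignments:
p=0, q=0: 1
p=0, q=1: 1
p=1, q=0: 0
p=1, q=1: 0
Satisfying count = 2/4.
Tautology iff count = 4: no.

0


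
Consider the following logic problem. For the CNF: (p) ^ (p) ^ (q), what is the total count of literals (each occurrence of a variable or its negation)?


Counting literals in each clause:
Clause 1: 1 literal(s)
Clause 2: 1 literal(s)
Clause 3: 1 literal(s)
Total = 3

3


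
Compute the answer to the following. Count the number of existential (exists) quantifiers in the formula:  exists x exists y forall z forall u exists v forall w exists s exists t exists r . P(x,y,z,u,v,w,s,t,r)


Quantifier prefix: exists x exists y forall z forall u exists v forall w exists s exists t exists r
Mark each quantifier type:
  E E U U E U E E E
Universal count = 3, Existential count = 6
Asked for existential (exists) quantifiers: 6

6


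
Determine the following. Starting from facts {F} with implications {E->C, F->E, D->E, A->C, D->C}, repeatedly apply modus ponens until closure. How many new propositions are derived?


Initial facts: {F}
Apply modus ponens to closure:
  F and F->E  =>  E
  E and E->C  =>  C
Final known: {C, E, F}
New propositions: {C, E}
Count = 2

2


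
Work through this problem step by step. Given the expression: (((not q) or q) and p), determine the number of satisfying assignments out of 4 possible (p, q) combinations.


Check all 4 assignments:
p=0, q=0: 0
p=0, q=1: 0
p=1, q=0: 1
p=1, q=1: 1
Count of True = 2

2


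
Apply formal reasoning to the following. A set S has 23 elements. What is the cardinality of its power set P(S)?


The power set of a set with n elements has 2^n elements.
|P(S)| = 2^23 = 8388608

8388608


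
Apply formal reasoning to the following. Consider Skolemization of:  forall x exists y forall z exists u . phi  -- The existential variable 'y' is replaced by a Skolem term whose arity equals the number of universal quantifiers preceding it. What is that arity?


Quantifier prefix: forall x exists y forall z exists u
'y' is existentially quantified at position 2.
Universal variables preceding it: x
Skolem function arity = 1

1


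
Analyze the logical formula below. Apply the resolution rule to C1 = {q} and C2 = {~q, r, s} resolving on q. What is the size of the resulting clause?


Remove q from C1 and ~q from C2.
C1 remainder: {}
C2 remainder: {r, s}
Union (resolvent): {r, s}
Resolvent has 2 literal(s).

2


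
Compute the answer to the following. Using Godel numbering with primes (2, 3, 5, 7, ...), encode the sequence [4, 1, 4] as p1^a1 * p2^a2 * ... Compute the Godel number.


Encode each element as an exponent of the corresponding prime:
  2^4 = 16
  3^1 = 3
  5^4 = 625
Product = 16 * 3 * 625 = 30000

30000


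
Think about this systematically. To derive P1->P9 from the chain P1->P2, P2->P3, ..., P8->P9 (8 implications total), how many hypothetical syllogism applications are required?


With 8 implications in a chain connecting 9 propositions:
P1->P2, P2->P3, ..., P8->P9
Steps needed = (number of implications) - 1 = 8 - 1 = 7

7


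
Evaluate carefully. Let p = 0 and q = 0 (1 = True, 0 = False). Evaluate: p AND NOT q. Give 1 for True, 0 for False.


p = 0, q = 0
Operation: p AND NOT q
Evaluate: 0 AND NOT 0 = 0

0


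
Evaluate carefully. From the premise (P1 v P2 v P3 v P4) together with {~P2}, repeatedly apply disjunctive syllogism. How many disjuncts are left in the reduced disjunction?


Original disjuncts (4): P1, P2, P3, P4
Negated (eliminate): ~P2
Remaining disjuncts: P1, P3, P4
Count = 4 - 1 = 3

3


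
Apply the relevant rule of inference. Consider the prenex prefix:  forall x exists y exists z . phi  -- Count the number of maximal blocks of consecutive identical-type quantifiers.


Quantifier-type sequence: A E E  (A=forall, E=exists)
Group into maximal same-type runs:
  Ax1 | Ex2
Number of blocks = 2

2


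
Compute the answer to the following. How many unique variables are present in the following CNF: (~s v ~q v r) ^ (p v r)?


Identify each variable that appears in the formula.
Variables found: p, q, r, s
Count = 4

4


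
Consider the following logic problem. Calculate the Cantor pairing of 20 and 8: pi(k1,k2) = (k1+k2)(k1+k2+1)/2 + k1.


k1 + k2 = 28
(k1+k2)(k1+k2+1)/2 = 28 * 29 / 2 = 406
pi = 406 + 20 = 426

426


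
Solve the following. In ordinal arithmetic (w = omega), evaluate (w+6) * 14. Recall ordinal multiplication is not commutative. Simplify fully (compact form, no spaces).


Compute (w+6) * 14.
Ordinal * is associative and left-distributive over +, but NOT commutative; for finite n>1, n*w = w but w*n stays w*n.
(w+6) * 14 = (w+6) repeated 14 times. Each intermediate +6 is absorbed by the following w; only the last survives: w*14+6.
Result = w*14+6

w*14+6


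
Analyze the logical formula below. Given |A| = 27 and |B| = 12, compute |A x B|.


The Cartesian product A x B contains all ordered pairs (a, b).
|A x B| = |A| * |B| = 27 * 12 = 324

324


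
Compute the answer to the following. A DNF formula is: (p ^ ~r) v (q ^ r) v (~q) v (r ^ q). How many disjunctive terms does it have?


A DNF formula is a disjunction of terms (conjunctions).
Terms are separated by v.
Counting the disjuncts: 4 terms.

4


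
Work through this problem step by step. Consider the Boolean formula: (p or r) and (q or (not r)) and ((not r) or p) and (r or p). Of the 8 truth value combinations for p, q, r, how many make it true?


Evaluate all 8 assignments for p, q, r:
p=0, q=0, r=0: 0
p=0, q=0, r=1: 0
p=0, q=1, r=0: 0
p=0, q=1, r=1: 0
p=1, q=0, r=0: 1
p=1, q=0, r=1: 0
p=1, q=1, r=0: 1
p=1, q=1, r=1: 1
Satisfying count = 3

3


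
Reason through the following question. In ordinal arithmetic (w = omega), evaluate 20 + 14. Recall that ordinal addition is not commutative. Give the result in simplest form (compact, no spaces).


Compute 20 + 14.
Ordinal + is associative but NOT commutative; for finite n>0, n + w = w but w + n stays w+n.
Both operands finite; ordinal + agrees with natural +: 20 + 14 = 34.
Result = 34

34


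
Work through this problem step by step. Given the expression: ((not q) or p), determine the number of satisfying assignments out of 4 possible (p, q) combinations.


Check all 4 assignments:
p=0, q=0: 1
p=0, q=1: 0
p=1, q=0: 1
p=1, q=1: 1
Count of True = 3

3


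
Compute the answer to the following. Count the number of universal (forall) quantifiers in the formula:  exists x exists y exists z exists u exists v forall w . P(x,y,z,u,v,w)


Quantifier prefix: exists x exists y exists z exists u exists v forall w
Mark each quantifier type:
  E E E E E U
Universal count = 1, Existential count = 5
Asked for universal (forall) quantifiers: 1

1


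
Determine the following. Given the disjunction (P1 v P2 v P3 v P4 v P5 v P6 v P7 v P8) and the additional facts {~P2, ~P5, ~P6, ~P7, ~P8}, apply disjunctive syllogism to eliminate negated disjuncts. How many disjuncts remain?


Original disjuncts (8): P1, P2, P3, P4, P5, P6, P7, P8
Negated (eliminate): ~P2, ~P5, ~P6, ~P7, ~P8
Remaining disjuncts: P1, P3, P4
Count = 8 - 5 = 3

3


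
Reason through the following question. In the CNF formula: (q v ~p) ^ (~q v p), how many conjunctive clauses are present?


A CNF formula is a conjunction of clauses.
Clauses are separated by ^.
Counting the conjuncts: 2 clauses.

2


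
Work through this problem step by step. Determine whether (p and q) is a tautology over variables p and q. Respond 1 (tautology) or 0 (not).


Check all 4 assignments:
p=0, q=0: 0
p=0, q=1: 0
p=1, q=0: 0
p=1, q=1: 1
Satisfying count = 1/4.
Tautology iff count = 4: no.

0


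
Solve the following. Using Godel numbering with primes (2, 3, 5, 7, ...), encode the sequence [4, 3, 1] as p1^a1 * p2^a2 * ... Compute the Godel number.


Encode each element as an exponent of the corresponding prime:
  2^4 = 16
  3^3 = 27
  5^1 = 5
Product = 16 * 27 * 5 = 2160

2160


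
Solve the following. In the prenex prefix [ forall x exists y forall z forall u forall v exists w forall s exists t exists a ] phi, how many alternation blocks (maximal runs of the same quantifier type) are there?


Quantifier-type sequence: A E A A A E A E E  (A=forall, E=exists)
Group into maximal same-type runs:
  Ax1 | Ex1 | Ax3 | Ex1 | Ax1 | Ex2
Number of blocks = 6

6


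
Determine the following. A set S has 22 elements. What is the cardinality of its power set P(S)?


The power set of a set with n elements has 2^n elements.
|P(S)| = 2^22 = 4194304

4194304


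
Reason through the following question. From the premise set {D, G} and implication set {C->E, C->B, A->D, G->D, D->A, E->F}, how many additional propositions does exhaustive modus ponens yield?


Initial facts: {D, G}
Apply modus ponens to closure:
  D and D->A  =>  A
Final known: {A, D, G}
New propositions: {A}
Count = 1

1


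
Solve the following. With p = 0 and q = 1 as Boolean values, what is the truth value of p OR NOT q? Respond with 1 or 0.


p = 0, q = 1
Operation: p OR NOT q
Evaluate: 0 OR NOT 1 = 0

0


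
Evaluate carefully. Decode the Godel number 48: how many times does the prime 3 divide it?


Factorize 48 by dividing by 3 repeatedly.
Division steps: 3 divides 48 exactly 1 time(s).
Exponent of 3 = 1

1


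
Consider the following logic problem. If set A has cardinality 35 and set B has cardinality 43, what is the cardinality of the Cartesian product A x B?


The Cartesian product A x B contains all ordered pairs (a, b).
|A x B| = |A| * |B| = 35 * 43 = 1505

1505


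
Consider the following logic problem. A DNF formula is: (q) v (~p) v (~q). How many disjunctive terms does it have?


A DNF formula is a disjunction of terms (conjunctions).
Terms are separated by v.
Counting the disjuncts: 3 terms.

3


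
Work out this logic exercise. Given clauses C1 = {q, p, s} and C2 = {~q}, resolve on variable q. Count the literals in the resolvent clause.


Remove q from C1 and ~q from C2.
C1 remainder: {p, s}
C2 remainder: {}
Union (resolvent): {p, s}
Resolvent has 2 literal(s).

2


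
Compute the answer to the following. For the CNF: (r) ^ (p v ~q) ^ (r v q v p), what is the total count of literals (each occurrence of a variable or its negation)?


Counting literals in each clause:
Clause 1: 1 literal(s)
Clause 2: 2 literal(s)
Clause 3: 3 literal(s)
Total = 6

6


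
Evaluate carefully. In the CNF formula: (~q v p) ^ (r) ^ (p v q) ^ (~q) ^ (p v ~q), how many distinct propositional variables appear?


Identify each variable that appears in the formula.
Variables found: p, q, r
Count = 3

3


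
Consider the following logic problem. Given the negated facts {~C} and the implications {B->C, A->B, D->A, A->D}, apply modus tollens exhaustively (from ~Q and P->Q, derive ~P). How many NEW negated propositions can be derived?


Initial negated facts: {~C}
Apply modus tollens to closure:
  ~C and B->C  =>  ~B
  ~B and A->B  =>  ~A
  ~A and D->A  =>  ~D
Final negated: {~A, ~B, ~C, ~D}
New negations: {~A, ~B, ~D}
Count = 3

3


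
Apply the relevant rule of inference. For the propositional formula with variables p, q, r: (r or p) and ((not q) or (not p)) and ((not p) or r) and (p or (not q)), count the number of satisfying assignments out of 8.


Evaluate all 8 assignments for p, q, r:
p=0, q=0, r=0: 0
p=0, q=0, r=1: 1
p=0, q=1, r=0: 0
p=0, q=1, r=1: 0
p=1, q=0, r=0: 0
p=1, q=0, r=1: 1
p=1, q=1, r=0: 0
p=1, q=1, r=1: 0
Satisfying count = 2

2


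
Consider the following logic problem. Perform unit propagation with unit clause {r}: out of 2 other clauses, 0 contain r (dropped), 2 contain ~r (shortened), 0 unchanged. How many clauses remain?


Satisfied (removed): 0
Shortened (remain): 2
Unchanged (remain): 0
Remaining = 2 + 0 = 2

2


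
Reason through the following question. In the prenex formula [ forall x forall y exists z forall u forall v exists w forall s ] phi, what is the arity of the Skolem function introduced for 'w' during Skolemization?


Quantifier prefix: forall x forall y exists z forall u forall v exists w forall s
'w' is existentially quantified at position 6.
Universal variables preceding it: x, y, u, v
Skolem function arity = 4

4


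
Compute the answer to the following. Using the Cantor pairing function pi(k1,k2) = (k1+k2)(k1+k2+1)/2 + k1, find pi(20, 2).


k1 + k2 = 22
(k1+k2)(k1+k2+1)/2 = 22 * 23 / 2 = 253
pi = 253 + 20 = 273

273


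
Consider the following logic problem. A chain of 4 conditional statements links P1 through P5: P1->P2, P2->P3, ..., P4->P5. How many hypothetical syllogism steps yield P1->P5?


With 4 implications in a chain connecting 5 propositions:
P1->P2, P2->P3, ..., P4->P5
Steps needed = (number of implications) - 1 = 4 - 1 = 3

3


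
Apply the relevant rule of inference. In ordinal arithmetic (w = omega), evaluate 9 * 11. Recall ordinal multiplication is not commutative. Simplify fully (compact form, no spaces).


Compute 9 * 11.
Ordinal * is associative and left-distributive over +, but NOT commutative; for finite n>1, n*w = w but w*n stays w*n.
Both finite; ordinal * agrees with natural *: 9 * 11 = 99.
Result = 99

99


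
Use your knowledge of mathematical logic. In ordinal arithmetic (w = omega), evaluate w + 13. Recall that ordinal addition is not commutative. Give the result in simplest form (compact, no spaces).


Compute w + 13.
Ordinal + is associative but NOT commutative; for finite n>0, n + w = w but w + n stays w+n.
w + 13 is already in normal form (a successor ordinal beyond w).
Result = w+13

w+13


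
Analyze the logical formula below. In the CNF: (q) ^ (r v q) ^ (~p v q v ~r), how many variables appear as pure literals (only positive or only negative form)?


Check each variable for pure literal status:
p: pure negative
q: pure positive
r: mixed (not pure)
Pure literal count = 2

2


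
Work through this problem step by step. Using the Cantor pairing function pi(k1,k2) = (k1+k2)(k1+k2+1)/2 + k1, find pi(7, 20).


k1 + k2 = 27
(k1+k2)(k1+k2+1)/2 = 27 * 28 / 2 = 378
pi = 378 + 7 = 385

385


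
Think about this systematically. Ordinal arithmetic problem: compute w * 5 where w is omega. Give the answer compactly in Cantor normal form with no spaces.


Compute w * 5.
Ordinal * is associative and left-distributive over +, but NOT commutative; for finite n>1, n*w = w but w*n stays w*n.
w * 5 means 5 copies of w concatenated: w*5.
Result = w*5

w*5


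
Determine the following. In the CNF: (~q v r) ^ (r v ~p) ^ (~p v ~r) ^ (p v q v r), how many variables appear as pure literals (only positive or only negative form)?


Check each variable for pure literal status:
p: mixed (not pure)
q: mixed (not pure)
r: mixed (not pure)
Pure literal count = 0

0


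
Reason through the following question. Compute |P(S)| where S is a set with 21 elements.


The power set of a set with n elements has 2^n elements.
|P(S)| = 2^21 = 2097152

2097152


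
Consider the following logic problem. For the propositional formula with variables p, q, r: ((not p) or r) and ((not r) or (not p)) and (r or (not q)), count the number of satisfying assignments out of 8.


Evaluate all 8 assignments for p, q, r:
p=0, q=0, r=0: 1
p=0, q=0, r=1: 1
p=0, q=1, r=0: 0
p=0, q=1, r=1: 1
p=1, q=0, r=0: 0
p=1, q=0, r=1: 0
p=1, q=1, r=0: 0
p=1, q=1, r=1: 0
Satisfying count = 3

3


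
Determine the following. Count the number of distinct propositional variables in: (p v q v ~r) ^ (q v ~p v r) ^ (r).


Identify each variable that appears in the formula.
Variables found: p, q, r
Count = 3

3


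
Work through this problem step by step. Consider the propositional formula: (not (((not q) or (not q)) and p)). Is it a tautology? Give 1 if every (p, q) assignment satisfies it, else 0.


Check all 4 assignments:
p=0, q=0: 1
p=0, q=1: 1
p=1, q=0: 0
p=1, q=1: 1
Satisfying count = 3/4.
Tautology iff count = 4: no.

0


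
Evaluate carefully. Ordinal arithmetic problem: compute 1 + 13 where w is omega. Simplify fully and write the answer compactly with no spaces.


Compute 1 + 13.
Ordinal + is associative but NOT commutative; for finite n>0, n + w = w but w + n stays w+n.
Both operands finite; ordinal + agrees with natural +: 1 + 13 = 14.
Result = 14

14


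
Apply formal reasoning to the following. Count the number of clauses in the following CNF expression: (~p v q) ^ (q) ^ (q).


A CNF formula is a conjunction of clauses.
Clauses are separated by ^.
Counting the conjuncts: 3 clauses.

3


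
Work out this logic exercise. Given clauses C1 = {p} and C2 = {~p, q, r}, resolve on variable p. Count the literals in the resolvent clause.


Remove p from C1 and ~p from C2.
C1 remainder: {}
C2 remainder: {q, r}
Union (resolvent): {q, r}
Resolvent has 2 literal(s).

2


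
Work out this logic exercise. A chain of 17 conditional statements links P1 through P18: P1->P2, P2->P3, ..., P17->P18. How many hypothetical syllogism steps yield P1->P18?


With 17 implications in a chain connecting 18 propositions:
P1->P2, P2->P3, ..., P17->P18
Steps needed = (number of implications) - 1 = 17 - 1 = 16

16


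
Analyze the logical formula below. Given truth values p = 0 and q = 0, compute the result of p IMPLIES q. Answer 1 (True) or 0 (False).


p = 0, q = 0
Operation: p IMPLIES q
Evaluate: 0 IMPLIES 0 = 1

1


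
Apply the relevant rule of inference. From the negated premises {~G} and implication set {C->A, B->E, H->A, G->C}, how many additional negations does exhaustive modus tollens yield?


Initial negated facts: {~G}
Apply modus tollens to closure:
  (no implication fires)
Final negated: {~G}
New negations: {(none)}
Count = 0

0


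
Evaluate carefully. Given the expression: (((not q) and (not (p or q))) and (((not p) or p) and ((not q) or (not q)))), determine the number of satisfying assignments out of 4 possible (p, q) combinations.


Check all 4 assignments:
p=0, q=0: 1
p=0, q=1: 0
p=1, q=0: 0
p=1, q=1: 0
Count of True = 1

1


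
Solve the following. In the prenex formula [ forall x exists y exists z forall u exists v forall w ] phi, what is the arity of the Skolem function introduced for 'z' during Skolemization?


Quantifier prefix: forall x exists y exists z forall u exists v forall w
'z' is existentially quantified at position 3.
Universal variables preceding it: x
Skolem function arity = 1

1


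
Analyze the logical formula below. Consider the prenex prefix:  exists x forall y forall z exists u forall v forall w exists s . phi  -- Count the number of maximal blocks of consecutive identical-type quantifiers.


Quantifier-type sequence: E A A E A A E  (A=forall, E=exists)
Group into maximal same-type runs:
  Ex1 | Ax2 | Ex1 | Ax2 | Ex1
Number of blocks = 5

5


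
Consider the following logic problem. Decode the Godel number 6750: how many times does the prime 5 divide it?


Factorize 6750 by dividing by 5 repeatedly.
Division steps: 5 divides 6750 exactly 3 time(s).
Exponent of 5 = 3

3


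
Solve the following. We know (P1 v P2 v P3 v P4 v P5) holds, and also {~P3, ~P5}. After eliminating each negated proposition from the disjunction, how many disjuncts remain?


Original disjuncts (5): P1, P2, P3, P4, P5
Negated (eliminate): ~P3, ~P5
Remaining disjuncts: P1, P2, P4
Count = 5 - 2 = 3

3


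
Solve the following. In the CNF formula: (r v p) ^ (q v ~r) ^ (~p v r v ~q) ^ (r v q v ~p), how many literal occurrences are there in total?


Counting literals in each clause:
Clause 1: 2 literal(s)
Clause 2: 2 literal(s)
Clause 3: 3 literal(s)
Clause 4: 3 literal(s)
Total = 10

10


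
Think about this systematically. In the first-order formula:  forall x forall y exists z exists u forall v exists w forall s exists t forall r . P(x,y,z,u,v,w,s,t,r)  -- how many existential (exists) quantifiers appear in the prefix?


Quantifier prefix: forall x forall y exists z exists u forall v exists w forall s exists t forall r
Mark each quantifier type:
  U U E E U E U E U
Universal count = 5, Existential count = 4
Asked for existential (exists) quantifiers: 4

4


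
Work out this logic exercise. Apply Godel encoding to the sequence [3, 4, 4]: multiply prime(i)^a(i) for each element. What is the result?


Encode each element as an exponent of the corresponding prime:
  2^3 = 8
  3^4 = 81
  5^4 = 625
Product = 8 * 81 * 625 = 405000

405000


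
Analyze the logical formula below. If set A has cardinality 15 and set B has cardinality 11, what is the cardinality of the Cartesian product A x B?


The Cartesian product A x B contains all ordered pairs (a, b).
|A x B| = |A| * |B| = 15 * 11 = 165

165


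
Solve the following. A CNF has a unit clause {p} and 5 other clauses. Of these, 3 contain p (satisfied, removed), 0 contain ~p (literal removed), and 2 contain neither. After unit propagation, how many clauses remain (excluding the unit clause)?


Satisfied (removed): 3
Shortened (remain): 0
Unchanged (remain): 2
Remaining = 0 + 2 = 2

2


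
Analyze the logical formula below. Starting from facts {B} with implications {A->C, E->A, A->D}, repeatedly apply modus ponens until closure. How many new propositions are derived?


Initial facts: {B}
Apply modus ponens to closure:
  (no implication fires)
Final known: {B}
New propositions: {(none)}
Count = 0

0


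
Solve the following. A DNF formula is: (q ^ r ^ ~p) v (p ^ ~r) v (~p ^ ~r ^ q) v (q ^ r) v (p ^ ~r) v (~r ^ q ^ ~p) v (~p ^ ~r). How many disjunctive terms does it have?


A DNF formula is a disjunction of terms (conjunctions).
Terms are separated by v.
Counting the disjuncts: 7 terms.

7


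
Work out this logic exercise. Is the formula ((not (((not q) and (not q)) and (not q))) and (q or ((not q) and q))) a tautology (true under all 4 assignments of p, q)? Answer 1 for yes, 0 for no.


Check all 4 assignments:
p=0, q=0: 0
p=0, q=1: 1
p=1, q=0: 0
p=1, q=1: 1
Satisfying count = 2/4.
Tautology iff count = 4: no.

0


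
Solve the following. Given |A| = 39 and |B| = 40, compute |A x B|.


The Cartesian product A x B contains all ordered pairs (a, b).
|A x B| = |A| * |B| = 39 * 40 = 1560

1560


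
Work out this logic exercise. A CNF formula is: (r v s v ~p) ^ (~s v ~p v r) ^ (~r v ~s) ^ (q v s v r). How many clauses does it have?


A CNF formula is a conjunction of clauses.
Clauses are separated by ^.
Counting the conjuncts: 4 clauses.

4


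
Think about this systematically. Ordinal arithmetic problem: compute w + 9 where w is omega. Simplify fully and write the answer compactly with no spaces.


Compute w + 9.
Ordinal + is associative but NOT commutative; for finite n>0, n + w = w but w + n stays w+n.
w + 9 is already in normal form (a successor ordinal beyond w).
Result = w+9

w+9


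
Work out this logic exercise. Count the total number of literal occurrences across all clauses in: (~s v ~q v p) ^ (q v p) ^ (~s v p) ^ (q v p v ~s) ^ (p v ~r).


Counting literals in each clause:
Clause 1: 3 literal(s)
Clause 2: 2 literal(s)
Clause 3: 2 literal(s)
Clause 4: 3 literal(s)
Clause 5: 2 literal(s)
Total = 12

12


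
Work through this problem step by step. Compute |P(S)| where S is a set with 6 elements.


The power set of a set with n elements has 2^n elements.
|P(S)| = 2^6 = 64

64


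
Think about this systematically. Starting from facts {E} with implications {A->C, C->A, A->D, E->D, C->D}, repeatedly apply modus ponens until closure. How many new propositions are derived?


Initial facts: {E}
Apply modus ponens to closure:
  E and E->D  =>  D
Final known: {D, E}
New propositions: {D}
Count = 1

1


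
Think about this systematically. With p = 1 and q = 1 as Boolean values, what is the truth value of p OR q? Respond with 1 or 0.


p = 1, q = 1
Operation: p OR q
Evaluate: 1 OR 1 = 1

1


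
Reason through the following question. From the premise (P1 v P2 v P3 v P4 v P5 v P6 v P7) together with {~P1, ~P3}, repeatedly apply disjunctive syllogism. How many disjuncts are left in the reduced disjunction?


Original disjuncts (7): P1, P2, P3, P4, P5, P6, P7
Negated (eliminate): ~P1, ~P3
Remaining disjuncts: P2, P4, P5, P6, P7
Count = 7 - 2 = 5

5


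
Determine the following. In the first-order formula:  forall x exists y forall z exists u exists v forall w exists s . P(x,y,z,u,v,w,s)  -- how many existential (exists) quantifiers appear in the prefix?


Quantifier prefix: forall x exists y forall z exists u exists v forall w exists s
Mark each quantifier type:
  U E U E E U E
Universal count = 3, Existential count = 4
Asked for existential (exists) quantifiers: 4

4


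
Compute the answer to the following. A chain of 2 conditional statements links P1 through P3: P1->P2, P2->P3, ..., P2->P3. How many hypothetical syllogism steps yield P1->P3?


With 2 implications in a chain connecting 3 propositions:
P1->P2, P2->P3, ..., P2->P3
Steps needed = (number of implications) - 1 = 2 - 1 = 1

1


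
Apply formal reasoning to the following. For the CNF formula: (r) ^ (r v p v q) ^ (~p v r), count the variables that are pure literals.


Check each variable for pure literal status:
p: mixed (not pure)
q: pure positive
r: pure positive
Pure literal count = 2

2


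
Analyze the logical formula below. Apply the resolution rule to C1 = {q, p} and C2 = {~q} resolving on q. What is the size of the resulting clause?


Remove q from C1 and ~q from C2.
C1 remainder: {p}
C2 remainder: {}
Union (resolvent): {p}
Resolvent has 1 literal(s).

1


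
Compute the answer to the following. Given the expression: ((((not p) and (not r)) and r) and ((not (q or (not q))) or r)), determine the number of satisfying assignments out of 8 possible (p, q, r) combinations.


Check all 8 assignments:
p=0, q=0, r=0: 0
p=0, q=0, r=1: 0
p=0, q=1, r=0: 0
p=0, q=1, r=1: 0
p=1, q=0, r=0: 0
p=1, q=0, r=1: 0
p=1, q=1, r=0: 0
p=1, q=1, r=1: 0
Count of True = 0

0


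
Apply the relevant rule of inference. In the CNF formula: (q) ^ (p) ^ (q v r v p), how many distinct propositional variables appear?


Identify each variable that appears in the formula.
Variables found: p, q, r
Count = 3

3


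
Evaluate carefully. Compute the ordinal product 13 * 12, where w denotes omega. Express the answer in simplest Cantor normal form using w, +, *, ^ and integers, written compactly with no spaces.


Compute 13 * 12.
Ordinal * is associative and left-distributive over +, but NOT commutative; for finite n>1, n*w = w but w*n stays w*n.
Both finite; ordinal * agrees with natural *: 13 * 12 = 156.
Result = 156

156


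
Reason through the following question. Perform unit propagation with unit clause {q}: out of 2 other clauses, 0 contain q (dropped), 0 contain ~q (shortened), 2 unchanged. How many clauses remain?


Satisfied (removed): 0
Shortened (remain): 0
Unchanged (remain): 2
Remaining = 0 + 2 = 2

2


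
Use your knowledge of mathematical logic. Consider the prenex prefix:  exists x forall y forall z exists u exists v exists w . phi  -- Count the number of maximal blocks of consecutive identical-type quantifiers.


Quantifier-type sequence: E A A E E E  (A=forall, E=exists)
Group into maximal same-type runs:
  Ex1 | Ax2 | Ex3
Number of blocks = 3

3


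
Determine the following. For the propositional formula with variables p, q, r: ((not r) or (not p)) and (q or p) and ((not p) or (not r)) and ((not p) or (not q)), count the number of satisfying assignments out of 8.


Evaluate all 8 assignments for p, q, r:
p=0, q=0, r=0: 0
p=0, q=0, r=1: 0
p=0, q=1, r=0: 1
p=0, q=1, r=1: 1
p=1, q=0, r=0: 1
p=1, q=0, r=1: 0
p=1, q=1, r=0: 0
p=1, q=1, r=1: 0
Satisfying count = 3

3


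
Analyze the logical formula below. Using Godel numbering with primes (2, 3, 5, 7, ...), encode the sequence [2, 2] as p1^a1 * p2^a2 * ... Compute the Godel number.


Encode each element as an exponent of the corresponding prime:
  2^2 = 4
  3^2 = 9
Product = 4 * 9 = 36

36


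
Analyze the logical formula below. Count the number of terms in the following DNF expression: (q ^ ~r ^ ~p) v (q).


A DNF formula is a disjunction of terms (conjunctions).
Terms are separated by v.
Counting the disjuncts: 2 terms.

2


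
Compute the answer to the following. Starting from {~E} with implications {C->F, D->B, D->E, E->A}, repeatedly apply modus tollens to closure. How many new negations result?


Initial negated facts: {~E}
Apply modus tollens to closure:
  ~E and D->E  =>  ~D
Final negated: {~D, ~E}
New negations: {~D}
Count = 1

1


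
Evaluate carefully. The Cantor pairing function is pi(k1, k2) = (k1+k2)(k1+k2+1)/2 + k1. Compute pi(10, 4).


k1 + k2 = 14
(k1+k2)(k1+k2+1)/2 = 14 * 15 / 2 = 105
pi = 105 + 10 = 115

115


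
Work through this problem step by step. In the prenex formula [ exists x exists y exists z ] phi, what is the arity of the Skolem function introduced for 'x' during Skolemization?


Quantifier prefix: exists x exists y exists z
'x' is existentially quantified at position 1.
No universal quantifiers precede it.
Skolem function arity = 0 (a Skolem constant)

0


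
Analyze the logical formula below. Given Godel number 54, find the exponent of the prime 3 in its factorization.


Factorize 54 by dividing by 3 repeatedly.
Division steps: 3 divides 54 exactly 3 time(s).
Exponent of 3 = 3

3


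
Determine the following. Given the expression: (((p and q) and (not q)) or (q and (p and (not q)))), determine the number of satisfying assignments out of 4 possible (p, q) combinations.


Check all 4 assignments:
p=0, q=0: 0
p=0, q=1: 0
p=1, q=0: 0
p=1, q=1: 0
Count of True = 0

0


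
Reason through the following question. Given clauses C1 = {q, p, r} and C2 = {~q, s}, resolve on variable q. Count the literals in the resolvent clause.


Remove q from C1 and ~q from C2.
C1 remainder: {p, r}
C2 remainder: {s}
Union (resolvent): {p, r, s}
Resolvent has 3 literal(s).

3


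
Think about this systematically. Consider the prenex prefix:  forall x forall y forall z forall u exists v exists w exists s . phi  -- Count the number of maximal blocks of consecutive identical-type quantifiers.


Quantifier-type sequence: A A A A E E E  (A=forall, E=exists)
Group into maximal same-type runs:
  Ax4 | Ex3
Number of blocks = 2

2


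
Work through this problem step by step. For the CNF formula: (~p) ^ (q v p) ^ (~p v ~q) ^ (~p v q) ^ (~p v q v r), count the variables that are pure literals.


Check each variable for pure literal status:
p: mixed (not pure)
q: mixed (not pure)
r: pure positive
Pure literal count = 1

1


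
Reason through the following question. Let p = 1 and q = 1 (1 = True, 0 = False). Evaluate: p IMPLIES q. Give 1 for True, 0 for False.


p = 1, q = 1
Operation: p IMPLIES q
Evaluate: 1 IMPLIES 1 = 1

1


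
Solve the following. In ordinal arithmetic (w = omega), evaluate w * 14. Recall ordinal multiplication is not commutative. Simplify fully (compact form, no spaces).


Compute w * 14.
Ordinal * is associative and left-distributive over +, but NOT commutative; for finite n>1, n*w = w but w*n stays w*n.
w * 14 means 14 copies of w concatenated: w*14.
Result = w*14

w*14


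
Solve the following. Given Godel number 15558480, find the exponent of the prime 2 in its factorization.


Factorize 15558480 by dividing by 2 repeatedly.
Division steps: 2 divides 15558480 exactly 4 time(s).
Exponent of 2 = 4

4
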